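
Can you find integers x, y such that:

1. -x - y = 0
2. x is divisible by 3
Yes

Take x = 0, y = 0. Substituting into each constraint:
  (1) 0 + 0 = 0 ✓
  (2) 0 = 3 × 0, remainder 0 ✓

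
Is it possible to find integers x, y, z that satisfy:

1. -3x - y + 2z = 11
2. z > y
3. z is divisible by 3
Yes

Take x = -3, y = -2, z = 0. Substituting into each constraint:
  (1) -3(-3) + 2 + 2(0) = 11 ✓
  (2) 0 > -2 ✓
  (3) 0 = 3 × 0, remainder 0 ✓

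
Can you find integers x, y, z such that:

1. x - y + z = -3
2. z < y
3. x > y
Yes

Take x = 1, y = 0, z = -4. Substituting into each constraint:
  (1) 1 + 0 + (-4) = -3 ✓
  (2) -4 < 0 ✓
  (3) 1 > 0 ✓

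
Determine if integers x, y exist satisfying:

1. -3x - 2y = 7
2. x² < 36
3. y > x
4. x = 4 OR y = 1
Yes

Take x = -3, y = 1. Substituting into each constraint:
  (1) -3(-3) - 2(1) = 7 ✓
  (2) x² = (-3)² = 9, and 9 < 36 ✓
  (3) 1 > -3 ✓
  (4) y = 1, target 1 ✓ (second branch holds)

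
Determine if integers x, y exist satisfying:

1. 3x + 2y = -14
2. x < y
Yes

Take x = -4, y = -1. Substituting into each constraint:
  (1) 3(-4) + 2(-1) = -14 ✓
  (2) -4 < -1 ✓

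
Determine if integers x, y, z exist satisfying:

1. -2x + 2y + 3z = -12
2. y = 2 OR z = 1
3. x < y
Yes

Take x = -1, y = 2, z = -6. Substituting into each constraint:
  (1) -2(-1) + 2(2) + 3(-6) = -12 ✓
  (2) y = 2, target 2 ✓ (first branch holds)
  (3) -1 < 2 ✓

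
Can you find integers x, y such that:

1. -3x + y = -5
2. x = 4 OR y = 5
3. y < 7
No

The full constraint system is jointly infeasible over the integers. Each constraint and what it forces:

  - -3x + y = -5: is a linear equation tying the variables together
  - x = 4 OR y = 5: forces a choice: either x = 4 or y = 5
  - y < 7: bounds one variable relative to a constant

Split on the disjunction (x = 4 OR y = 5):
  • If x = 4: the equation forces y = 7, which contradicts the bound y ≤ 6.
  • If y = 5: with y = 5, every remaining term of the linear equation is divisible by 3, so the left side is ≡ 0 (mod 3); but the right side -10 ≡ 2 (mod 3). No integers can satisfy it.
Both branches are infeasible, so the system has no integer solution.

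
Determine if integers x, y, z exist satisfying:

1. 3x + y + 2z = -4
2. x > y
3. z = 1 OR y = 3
Yes

Take x = 5, y = 3, z = -11. Substituting into each constraint:
  (1) 3(5) + 3 + 2(-11) = -4 ✓
  (2) 5 > 3 ✓
  (3) y = 3, target 3 ✓ (second branch holds)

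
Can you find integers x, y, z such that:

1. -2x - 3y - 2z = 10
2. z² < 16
Yes

Take x = 0, y = -4, z = 1. Substituting into each constraint:
  (1) -2(0) - 3(-4) - 2(1) = 10 ✓
  (2) z² = (1)² = 1, and 1 < 16 ✓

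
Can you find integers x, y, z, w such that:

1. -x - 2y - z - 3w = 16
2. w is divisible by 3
Yes

Take x = 0, y = -8, z = 0, w = 0. Substituting into each constraint:
  (1) 0 - 2(-8) + 0 - 3(0) = 16 ✓
  (2) 0 = 3 × 0, remainder 0 ✓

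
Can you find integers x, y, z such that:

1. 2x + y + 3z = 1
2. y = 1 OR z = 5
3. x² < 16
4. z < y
Yes

Take x = 0, y = 1, z = 0. Substituting into each constraint:
  (1) 2(0) + 1 + 3(0) = 1 ✓
  (2) y = 1, target 1 ✓ (first branch holds)
  (3) x² = (0)² = 0, and 0 < 16 ✓
  (4) 0 < 1 ✓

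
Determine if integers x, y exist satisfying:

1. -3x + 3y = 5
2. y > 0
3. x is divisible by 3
No

Even the single constraint (-3x + 3y = 5) is infeasible over the integers.

  - -3x + 3y = 5: every term on the left is divisible by 3, so the LHS ≡ 0 (mod 3), but the RHS 5 is not — no integer solution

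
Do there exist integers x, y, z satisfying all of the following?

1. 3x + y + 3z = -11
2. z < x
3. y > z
Yes

Take x = 0, y = -2, z = -3. Substituting into each constraint:
  (1) 3(0) + (-2) + 3(-3) = -11 ✓
  (2) -3 < 0 ✓
  (3) -2 > -3 ✓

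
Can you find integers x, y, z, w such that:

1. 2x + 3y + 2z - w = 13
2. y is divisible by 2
Yes

Take x = 7, y = 0, z = 0, w = 1. Substituting into each constraint:
  (1) 2(7) + 3(0) + 2(0) + (-1) = 13 ✓
  (2) 0 = 2 × 0, remainder 0 ✓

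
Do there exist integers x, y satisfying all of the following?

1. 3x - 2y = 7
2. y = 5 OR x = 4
No

The full constraint system is jointly infeasible over the integers. Each constraint and what it forces:

  - 3x - 2y = 7: is a linear equation tying the variables together
  - y = 5 OR x = 4: forces a choice: either y = 5 or x = 4

Split on the disjunction (y = 5 OR x = 4):
  • If y = 5: with y = 5, every remaining term of the linear equation is divisible by 3, so the left side is ≡ 0 (mod 3); but the right side 17 ≡ 2 (mod 3). No integers can satisfy it.
  • If x = 4: with x = 4, every remaining term of the linear equation is divisible by 2, so the left side is ≡ 0 (mod 2); but the right side -5 ≡ 1 (mod 2). No integers can satisfy it.
Both branches are infeasible, so the system has no integer solution.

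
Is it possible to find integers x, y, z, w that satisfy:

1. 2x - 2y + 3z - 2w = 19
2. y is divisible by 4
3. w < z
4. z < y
Yes

Take x = 9, y = 0, z = -1, w = -2. Substituting into each constraint:
  (1) 2(9) - 2(0) + 3(-1) - 2(-2) = 19 ✓
  (2) 0 = 4 × 0, remainder 0 ✓
  (3) -2 < -1 ✓
  (4) -1 < 0 ✓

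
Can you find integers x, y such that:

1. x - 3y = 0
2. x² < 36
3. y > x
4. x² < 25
Yes

Take x = -3, y = -1. Substituting into each constraint:
  (1) (-3) - 3(-1) = 0 ✓
  (2) x² = (-3)² = 9, and 9 < 36 ✓
  (3) -1 > -3 ✓
  (4) x² = (-3)² = 9, and 9 < 25 ✓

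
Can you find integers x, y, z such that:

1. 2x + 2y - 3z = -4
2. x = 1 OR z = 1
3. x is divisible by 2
No

The full constraint system is jointly infeasible over the integers. Each constraint and what it forces:

  - 2x + 2y - 3z = -4: is a linear equation tying the variables together
  - x = 1 OR z = 1: forces a choice: either x = 1 or z = 1
  - x is divisible by 2: restricts x to multiples of 2

Split on the disjunction (x = 1 OR z = 1):
  • If x = 1: this contradicts the divisibility constraint — 1 is not a multiple of 2.
  • If z = 1: with z = 1, writing x = 2x', every remaining term of the linear equation is divisible by 2, so the left side is ≡ 0 (mod 2); but the right side -1 ≡ 1 (mod 2). No integers can satisfy it.
Both branches are infeasible, so the system has no integer solution.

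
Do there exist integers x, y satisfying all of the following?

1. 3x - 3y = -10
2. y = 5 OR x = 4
No

Even the single constraint (3x - 3y = -10) is infeasible over the integers.

  - 3x - 3y = -10: every term on the left is divisible by 3, so the LHS ≡ 0 (mod 3), but the RHS -10 is not — no integer solution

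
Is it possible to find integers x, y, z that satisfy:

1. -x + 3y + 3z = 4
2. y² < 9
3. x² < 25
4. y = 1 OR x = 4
Yes

Take x = 2, y = 1, z = 1. Substituting into each constraint:
  (1) (-2) + 3(1) + 3(1) = 4 ✓
  (2) y² = (1)² = 1, and 1 < 9 ✓
  (3) x² = (2)² = 4, and 4 < 25 ✓
  (4) y = 1, target 1 ✓ (first branch holds)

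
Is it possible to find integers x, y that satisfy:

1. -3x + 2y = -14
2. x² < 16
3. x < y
No

The full constraint system is jointly infeasible over the integers. Each constraint and what it forces:

  - -3x + 2y = -14: is a linear equation tying the variables together
  - x² < 16: restricts x to |x| ≤ 3
  - x < y: bounds one variable relative to another variable

Propagating the comparison: y > x and x ≥ -3 give y ≥ -2. Range argument: with x ∈ [-3, 3], y ∈ [-2, ∞], the left side of the equation is at least -13, but the right side is -14 < -13. No integer solution exists.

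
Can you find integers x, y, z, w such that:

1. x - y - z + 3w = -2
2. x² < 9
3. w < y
Yes

Take x = 1, y = 0, z = 0, w = -1. Substituting into each constraint:
  (1) 1 + 0 + 0 + 3(-1) = -2 ✓
  (2) x² = (1)² = 1, and 1 < 9 ✓
  (3) -1 < 0 ✓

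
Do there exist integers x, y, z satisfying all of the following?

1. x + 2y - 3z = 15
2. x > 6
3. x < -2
No

A contradictory subset is {x > 6, x < -2}. No integer assignment can satisfy these jointly:

  - x > 6: bounds one variable relative to a constant
  - x < -2: bounds one variable relative to a constant

Direct contradiction: the bounds on x require x ≥ 7 and x ≤ -3 simultaneously, which is empty.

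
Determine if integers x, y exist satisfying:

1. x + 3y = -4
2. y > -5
Yes

Take x = 2, y = -2. Substituting into each constraint:
  (1) 2 + 3(-2) = -4 ✓
  (2) -2 > -5 ✓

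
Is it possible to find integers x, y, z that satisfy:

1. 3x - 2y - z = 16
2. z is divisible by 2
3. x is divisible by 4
Yes

Take x = 0, y = -8, z = 0. Substituting into each constraint:
  (1) 3(0) - 2(-8) + 0 = 16 ✓
  (2) 0 = 2 × 0, remainder 0 ✓
  (3) 0 = 4 × 0, remainder 0 ✓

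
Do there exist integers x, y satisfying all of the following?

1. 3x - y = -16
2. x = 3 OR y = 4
Yes

Take x = 3, y = 25. Substituting into each constraint:
  (1) 3(3) + (-25) = -16 ✓
  (2) x = 3, target 3 ✓ (first branch holds)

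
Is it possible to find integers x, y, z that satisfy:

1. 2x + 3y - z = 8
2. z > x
Yes

Take x = 0, y = 3, z = 1. Substituting into each constraint:
  (1) 2(0) + 3(3) + (-1) = 8 ✓
  (2) 1 > 0 ✓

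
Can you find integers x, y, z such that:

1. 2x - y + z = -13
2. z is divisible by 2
Yes

Take x = 0, y = 13, z = 0. Substituting into each constraint:
  (1) 2(0) + (-13) + 0 = -13 ✓
  (2) 0 = 2 × 0, remainder 0 ✓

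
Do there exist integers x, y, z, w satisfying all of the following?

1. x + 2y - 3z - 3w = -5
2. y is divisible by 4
Yes

Take x = -5, y = 0, z = 0, w = 0. Substituting into each constraint:
  (1) (-5) + 2(0) - 3(0) - 3(0) = -5 ✓
  (2) 0 = 4 × 0, remainder 0 ✓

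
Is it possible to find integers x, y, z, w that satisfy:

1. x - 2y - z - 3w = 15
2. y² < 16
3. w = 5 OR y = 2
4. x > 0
Yes

Take x = 1, y = 2, z = 0, w = -6. Substituting into each constraint:
  (1) 1 - 2(2) + 0 - 3(-6) = 15 ✓
  (2) y² = (2)² = 4, and 4 < 16 ✓
  (3) y = 2, target 2 ✓ (second branch holds)
  (4) 1 > 0 ✓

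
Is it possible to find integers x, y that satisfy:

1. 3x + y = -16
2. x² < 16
Yes

Take x = 0, y = -16. Substituting into each constraint:
  (1) 3(0) + (-16) = -16 ✓
  (2) x² = (0)² = 0, and 0 < 16 ✓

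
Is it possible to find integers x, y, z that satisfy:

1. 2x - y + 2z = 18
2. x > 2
Yes

Take x = 9, y = 0, z = 0. Substituting into each constraint:
  (1) 2(9) + 0 + 2(0) = 18 ✓
  (2) 9 > 2 ✓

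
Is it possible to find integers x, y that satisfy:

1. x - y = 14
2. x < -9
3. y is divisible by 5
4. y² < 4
No

A contradictory subset is {x - y = 14, x < -9, y² < 4}. No integer assignment can satisfy these jointly:

  - x - y = 14: is a linear equation tying the variables together
  - x < -9: bounds one variable relative to a constant
  - y² < 4: restricts y to |y| ≤ 1

Range argument: with x ∈ [−∞, -10], y ∈ [-1, 1], the left side of the equation is at most -9, but the right side is 14 > -9. No integer solution exists.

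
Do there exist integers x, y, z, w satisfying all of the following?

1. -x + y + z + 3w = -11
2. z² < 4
Yes

Take x = 11, y = 0, z = 0, w = 0. Substituting into each constraint:
  (1) (-11) + 0 + 0 + 3(0) = -11 ✓
  (2) z² = (0)² = 0, and 0 < 4 ✓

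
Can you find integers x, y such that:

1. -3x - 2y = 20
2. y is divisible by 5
Yes

Take x = 10, y = -25. Substituting into each constraint:
  (1) -3(10) - 2(-25) = 20 ✓
  (2) -25 = 5 × -5, remainder 0 ✓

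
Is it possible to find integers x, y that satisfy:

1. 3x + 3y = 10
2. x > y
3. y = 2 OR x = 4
No

Even the single constraint (3x + 3y = 10) is infeasible over the integers.

  - 3x + 3y = 10: every term on the left is divisible by 3, so the LHS ≡ 0 (mod 3), but the RHS 10 is not — no integer solution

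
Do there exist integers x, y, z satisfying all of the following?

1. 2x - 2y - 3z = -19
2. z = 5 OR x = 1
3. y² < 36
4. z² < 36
Yes

Take x = 1, y = 3, z = 5. Substituting into each constraint:
  (1) 2(1) - 2(3) - 3(5) = -19 ✓
  (2) z = 5, target 5 ✓ (first branch holds)
  (3) y² = (3)² = 9, and 9 < 36 ✓
  (4) z² = (5)² = 25, and 25 < 36 ✓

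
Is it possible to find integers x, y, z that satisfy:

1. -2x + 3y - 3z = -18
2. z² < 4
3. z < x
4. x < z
No

A contradictory subset is {z < x, x < z}. No integer assignment can satisfy these jointly:

  - z < x: bounds one variable relative to another variable
  - x < z: bounds one variable relative to another variable

Direct contradiction: x > z and z > x cannot both hold.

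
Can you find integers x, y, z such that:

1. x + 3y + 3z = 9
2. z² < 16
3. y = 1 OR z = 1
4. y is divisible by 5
Yes

Take x = -9, y = 5, z = 1. Substituting into each constraint:
  (1) (-9) + 3(5) + 3(1) = 9 ✓
  (2) z² = (1)² = 1, and 1 < 16 ✓
  (3) z = 1, target 1 ✓ (second branch holds)
  (4) 5 = 5 × 1, remainder 0 ✓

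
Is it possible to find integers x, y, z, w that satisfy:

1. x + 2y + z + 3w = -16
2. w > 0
Yes

Take x = 0, y = 0, z = -19, w = 1. Substituting into each constraint:
  (1) 0 + 2(0) + (-19) + 3(1) = -16 ✓
  (2) 1 > 0 ✓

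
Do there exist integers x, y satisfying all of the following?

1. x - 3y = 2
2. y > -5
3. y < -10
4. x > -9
No

A contradictory subset is {y > -5, y < -10}. No integer assignment can satisfy these jointly:

  - y > -5: bounds one variable relative to a constant
  - y < -10: bounds one variable relative to a constant

Direct contradiction: the bounds on y require y ≥ -4 and y ≤ -11 simultaneously, which is empty.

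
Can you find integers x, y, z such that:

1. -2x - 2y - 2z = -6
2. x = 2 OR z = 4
Yes

Take x = -1, y = 0, z = 4. Substituting into each constraint:
  (1) -2(-1) - 2(0) - 2(4) = -6 ✓
  (2) z = 4, target 4 ✓ (second branch holds)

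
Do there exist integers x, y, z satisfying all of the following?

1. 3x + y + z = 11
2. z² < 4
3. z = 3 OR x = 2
Yes

Take x = 2, y = 5, z = 0. Substituting into each constraint:
  (1) 3(2) + 5 + 0 = 11 ✓
  (2) z² = (0)² = 0, and 0 < 4 ✓
  (3) x = 2, target 2 ✓ (second branch holds)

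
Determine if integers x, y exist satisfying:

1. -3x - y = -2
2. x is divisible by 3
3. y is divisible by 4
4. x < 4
Yes

Take x = -6, y = 20. Substituting into each constraint:
  (1) -3(-6) + (-20) = -2 ✓
  (2) -6 = 3 × -2, remainder 0 ✓
  (3) 20 = 4 × 5, remainder 0 ✓
  (4) -6 < 4 ✓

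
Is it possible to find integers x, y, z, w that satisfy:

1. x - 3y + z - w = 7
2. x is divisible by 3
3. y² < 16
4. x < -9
Yes

Take x = -12, y = 0, z = 19, w = 0. Substituting into each constraint:
  (1) (-12) - 3(0) + 19 + 0 = 7 ✓
  (2) -12 = 3 × -4, remainder 0 ✓
  (3) y² = (0)² = 0, and 0 < 16 ✓
  (4) -12 < -9 ✓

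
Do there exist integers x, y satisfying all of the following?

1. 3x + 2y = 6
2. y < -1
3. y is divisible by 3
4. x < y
No

A contradictory subset is {3x + 2y = 6, y < -1, x < y}. No integer assignment can satisfy these jointly:

  - 3x + 2y = 6: is a linear equation tying the variables together
  - y < -1: bounds one variable relative to a constant
  - x < y: bounds one variable relative to another variable

Propagating the comparison: x < y and y ≤ -2 give x ≤ -3. Range argument: with x ∈ [−∞, -3], y ∈ [−∞, -2], the left side of the equation is at most -13, but the right side is 6 > -13. No integer solution exists.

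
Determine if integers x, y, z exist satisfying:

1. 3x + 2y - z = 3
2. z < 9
Yes

Take x = 0, y = 0, z = -3. Substituting into each constraint:
  (1) 3(0) + 2(0) + 3 = 3 ✓
  (2) -3 < 9 ✓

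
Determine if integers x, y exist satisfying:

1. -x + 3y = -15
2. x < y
Yes

Take x = -9, y = -8. Substituting into each constraint:
  (1) 9 + 3(-8) = -15 ✓
  (2) -9 < -8 ✓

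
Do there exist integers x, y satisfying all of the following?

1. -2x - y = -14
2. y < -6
Yes

Take x = 11, y = -8. Substituting into each constraint:
  (1) -2(11) + 8 = -14 ✓
  (2) -8 < -6 ✓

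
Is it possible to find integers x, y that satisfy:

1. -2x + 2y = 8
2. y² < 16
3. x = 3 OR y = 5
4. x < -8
No

A contradictory subset is {-2x + 2y = 8, x = 3 OR y = 5, x < -8}. No integer assignment can satisfy these jointly:

  - -2x + 2y = 8: is a linear equation tying the variables together
  - x = 3 OR y = 5: forces a choice: either x = 3 or y = 5
  - x < -8: bounds one variable relative to a constant

Split on the disjunction (x = 3 OR y = 5):
  • If x = 3: this contradicts the bound x ≤ -9.
  • If y = 5: the equation forces x = 1, which contradicts the bound x ≤ -9.
Both branches are infeasible, so the system has no integer solution.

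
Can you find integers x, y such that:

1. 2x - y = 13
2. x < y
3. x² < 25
No

The full constraint system is jointly infeasible over the integers. Each constraint and what it forces:

  - 2x - y = 13: is a linear equation tying the variables together
  - x < y: bounds one variable relative to another variable
  - x² < 25: restricts x to |x| ≤ 4

Propagating the comparison: y > x and x ≥ -4 give y ≥ -3. Range argument: with x ∈ [-4, 4], y ∈ [-3, ∞], the left side of the equation is at most 11, but the right side is 13 > 11. No integer solution exists.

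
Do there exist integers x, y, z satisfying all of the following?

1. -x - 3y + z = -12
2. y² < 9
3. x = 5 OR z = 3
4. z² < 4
Yes

Take x = 5, y = 2, z = -1. Substituting into each constraint:
  (1) (-5) - 3(2) + (-1) = -12 ✓
  (2) y² = (2)² = 4, and 4 < 9 ✓
  (3) x = 5, target 5 ✓ (first branch holds)
  (4) z² = (-1)² = 1, and 1 < 4 ✓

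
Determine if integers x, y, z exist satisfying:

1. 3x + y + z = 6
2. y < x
Yes

Take x = 1, y = 0, z = 3. Substituting into each constraint:
  (1) 3(1) + 0 + 3 = 6 ✓
  (2) 0 < 1 ✓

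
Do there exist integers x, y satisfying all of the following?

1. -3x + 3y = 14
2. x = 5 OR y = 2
No

Even the single constraint (-3x + 3y = 14) is infeasible over the integers.

  - -3x + 3y = 14: every term on the left is divisible by 3, so the LHS ≡ 0 (mod 3), but the RHS 14 is not — no integer solution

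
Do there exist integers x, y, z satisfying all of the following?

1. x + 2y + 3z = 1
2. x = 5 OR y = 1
Yes

Take x = 5, y = 4, z = -4. Substituting into each constraint:
  (1) 5 + 2(4) + 3(-4) = 1 ✓
  (2) x = 5, target 5 ✓ (first branch holds)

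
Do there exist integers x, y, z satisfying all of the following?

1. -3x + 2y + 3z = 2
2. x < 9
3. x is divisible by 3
Yes

Take x = 0, y = 1, z = 0. Substituting into each constraint:
  (1) -3(0) + 2(1) + 3(0) = 2 ✓
  (2) 0 < 9 ✓
  (3) 0 = 3 × 0, remainder 0 ✓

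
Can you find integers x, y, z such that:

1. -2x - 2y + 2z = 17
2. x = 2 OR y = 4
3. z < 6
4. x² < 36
No

Even the single constraint (-2x - 2y + 2z = 17) is infeasible over the integers.

  - -2x - 2y + 2z = 17: every term on the left is divisible by 2, so the LHS ≡ 0 (mod 2), but the RHS 17 is not — no integer solution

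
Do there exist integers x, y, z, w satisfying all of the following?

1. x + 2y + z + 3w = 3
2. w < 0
Yes

Take x = 0, y = 0, z = 6, w = -1. Substituting into each constraint:
  (1) 0 + 2(0) + 6 + 3(-1) = 3 ✓
  (2) -1 < 0 ✓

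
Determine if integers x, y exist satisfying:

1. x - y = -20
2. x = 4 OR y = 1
Yes

Take x = -19, y = 1. Substituting into each constraint:
  (1) (-19) + (-1) = -20 ✓
  (2) y = 1, target 1 ✓ (second branch holds)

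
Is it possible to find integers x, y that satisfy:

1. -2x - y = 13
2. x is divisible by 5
Yes

Take x = 0, y = -13. Substituting into each constraint:
  (1) -2(0) + 13 = 13 ✓
  (2) 0 = 5 × 0, remainder 0 ✓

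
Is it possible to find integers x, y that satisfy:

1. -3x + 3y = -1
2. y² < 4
No

Even the single constraint (-3x + 3y = -1) is infeasible over the integers.

  - -3x + 3y = -1: every term on the left is divisible by 3, so the LHS ≡ 0 (mod 3), but the RHS -1 is not — no integer solution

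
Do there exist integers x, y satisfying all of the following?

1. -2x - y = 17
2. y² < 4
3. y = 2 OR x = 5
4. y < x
No

The full constraint system is jointly infeasible over the integers. Each constraint and what it forces:

  - -2x - y = 17: is a linear equation tying the variables together
  - y² < 4: restricts y to |y| ≤ 1
  - y = 2 OR x = 5: forces a choice: either y = 2 or x = 5
  - y < x: bounds one variable relative to another variable

Split on the disjunction (y = 2 OR x = 5):
  • If y = 2: this contradicts y² < 4, which requires |y| ≤ 1.
  • If x = 5: the equation forces y = -27, but y² < 4 requires |y| ≤ 1.
Both branches are infeasible, so the system has no integer solution.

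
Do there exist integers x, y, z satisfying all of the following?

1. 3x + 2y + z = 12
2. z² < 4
Yes

Take x = 4, y = 0, z = 0. Substituting into each constraint:
  (1) 3(4) + 2(0) + 0 = 12 ✓
  (2) z² = (0)² = 0, and 0 < 4 ✓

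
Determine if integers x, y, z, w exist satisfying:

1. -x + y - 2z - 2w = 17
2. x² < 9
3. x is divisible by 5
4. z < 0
Yes

Take x = 0, y = 15, z = -1, w = 0. Substituting into each constraint:
  (1) 0 + 15 - 2(-1) - 2(0) = 17 ✓
  (2) x² = (0)² = 0, and 0 < 9 ✓
  (3) 0 = 5 × 0, remainder 0 ✓
  (4) -1 < 0 ✓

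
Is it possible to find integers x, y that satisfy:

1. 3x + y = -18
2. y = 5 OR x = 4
Yes

Take x = 4, y = -30. Substituting into each constraint:
  (1) 3(4) + (-30) = -18 ✓
  (2) x = 4, target 4 ✓ (second branch holds)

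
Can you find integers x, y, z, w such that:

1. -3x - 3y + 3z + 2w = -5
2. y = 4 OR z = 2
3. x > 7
Yes

Take x = 8, y = 4, z = 1, w = 14. Substituting into each constraint:
  (1) -3(8) - 3(4) + 3(1) + 2(14) = -5 ✓
  (2) y = 4, target 4 ✓ (first branch holds)
  (3) 8 > 7 ✓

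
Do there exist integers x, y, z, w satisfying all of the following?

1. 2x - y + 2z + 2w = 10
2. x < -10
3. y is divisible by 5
Yes

Take x = -11, y = 0, z = 16, w = 0. Substituting into each constraint:
  (1) 2(-11) + 0 + 2(16) + 2(0) = 10 ✓
  (2) -11 < -10 ✓
  (3) 0 = 5 × 0, remainder 0 ✓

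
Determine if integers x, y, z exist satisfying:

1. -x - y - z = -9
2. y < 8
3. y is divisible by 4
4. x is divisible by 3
Yes

Take x = 0, y = 0, z = 9. Substituting into each constraint:
  (1) 0 + 0 + (-9) = -9 ✓
  (2) 0 < 8 ✓
  (3) 0 = 4 × 0, remainder 0 ✓
  (4) 0 = 3 × 0, remainder 0 ✓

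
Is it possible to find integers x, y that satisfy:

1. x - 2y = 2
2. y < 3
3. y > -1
Yes

Take x = 2, y = 0. Substituting into each constraint:
  (1) 2 - 2(0) = 2 ✓
  (2) 0 < 3 ✓
  (3) 0 > -1 ✓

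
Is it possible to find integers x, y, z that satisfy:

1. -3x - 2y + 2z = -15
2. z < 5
Yes

Take x = 5, y = 0, z = 0. Substituting into each constraint:
  (1) -3(5) - 2(0) + 2(0) = -15 ✓
  (2) 0 < 5 ✓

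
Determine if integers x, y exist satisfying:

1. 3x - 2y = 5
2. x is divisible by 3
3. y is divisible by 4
Yes

Take x = -9, y = -16. Substituting into each constraint:
  (1) 3(-9) - 2(-16) = 5 ✓
  (2) -9 = 3 × -3, remainder 0 ✓
  (3) -16 = 4 × -4, remainder 0 ✓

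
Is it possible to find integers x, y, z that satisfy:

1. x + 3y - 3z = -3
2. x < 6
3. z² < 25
Yes

Take x = -3, y = 0, z = 0. Substituting into each constraint:
  (1) (-3) + 3(0) - 3(0) = -3 ✓
  (2) -3 < 6 ✓
  (3) z² = (0)² = 0, and 0 < 25 ✓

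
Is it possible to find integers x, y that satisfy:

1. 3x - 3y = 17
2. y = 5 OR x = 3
No

Even the single constraint (3x - 3y = 17) is infeasible over the integers.

  - 3x - 3y = 17: every term on the left is divisible by 3, so the LHS ≡ 0 (mod 3), but the RHS 17 is not — no integer solution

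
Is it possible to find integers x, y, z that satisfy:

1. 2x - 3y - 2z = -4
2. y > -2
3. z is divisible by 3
Yes

Take x = 1, y = 2, z = 0. Substituting into each constraint:
  (1) 2(1) - 3(2) - 2(0) = -4 ✓
  (2) 2 > -2 ✓
  (3) 0 = 3 × 0, remainder 0 ✓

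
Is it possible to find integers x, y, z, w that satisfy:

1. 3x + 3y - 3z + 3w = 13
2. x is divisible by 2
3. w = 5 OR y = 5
No

Even the single constraint (3x + 3y - 3z + 3w = 13) is infeasible over the integers.

  - 3x + 3y - 3z + 3w = 13: every term on the left is divisible by 3, so the LHS ≡ 0 (mod 3), but the RHS 13 is not — no integer solution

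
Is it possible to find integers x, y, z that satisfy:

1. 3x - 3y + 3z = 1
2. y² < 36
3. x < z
No

Even the single constraint (3x - 3y + 3z = 1) is infeasible over the integers.

  - 3x - 3y + 3z = 1: every term on the left is divisible by 3, so the LHS ≡ 0 (mod 3), but the RHS 1 is not — no integer solution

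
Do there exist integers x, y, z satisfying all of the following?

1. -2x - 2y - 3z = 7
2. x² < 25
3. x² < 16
Yes

Take x = 0, y = -5, z = 1. Substituting into each constraint:
  (1) -2(0) - 2(-5) - 3(1) = 7 ✓
  (2) x² = (0)² = 0, and 0 < 25 ✓
  (3) x² = (0)² = 0, and 0 < 16 ✓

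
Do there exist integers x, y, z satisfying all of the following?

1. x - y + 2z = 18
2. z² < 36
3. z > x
Yes

Take x = -1, y = -19, z = 0. Substituting into each constraint:
  (1) (-1) + 19 + 2(0) = 18 ✓
  (2) z² = (0)² = 0, and 0 < 36 ✓
  (3) 0 > -1 ✓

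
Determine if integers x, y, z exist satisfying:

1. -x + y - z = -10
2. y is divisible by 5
Yes

Take x = 10, y = 0, z = 0. Substituting into each constraint:
  (1) (-10) + 0 + 0 = -10 ✓
  (2) 0 = 5 × 0, remainder 0 ✓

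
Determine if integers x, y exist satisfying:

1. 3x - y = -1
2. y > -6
Yes

Take x = 0, y = 1. Substituting into each constraint:
  (1) 3(0) + (-1) = -1 ✓
  (2) 1 > -6 ✓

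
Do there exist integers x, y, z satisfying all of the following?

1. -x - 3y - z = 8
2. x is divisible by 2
Yes

Take x = 0, y = 0, z = -8. Substituting into each constraint:
  (1) 0 - 3(0) + 8 = 8 ✓
  (2) 0 = 2 × 0, remainder 0 ✓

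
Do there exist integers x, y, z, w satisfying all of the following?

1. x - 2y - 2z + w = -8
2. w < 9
Yes

Take x = 0, y = 0, z = 4, w = 0. Substituting into each constraint:
  (1) 0 - 2(0) - 2(4) + 0 = -8 ✓
  (2) 0 < 9 ✓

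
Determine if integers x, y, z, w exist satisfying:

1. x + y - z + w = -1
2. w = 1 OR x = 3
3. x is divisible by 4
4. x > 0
Yes

Take x = 4, y = -6, z = 0, w = 1. Substituting into each constraint:
  (1) 4 + (-6) + 0 + 1 = -1 ✓
  (2) w = 1, target 1 ✓ (first branch holds)
  (3) 4 = 4 × 1, remainder 0 ✓
  (4) 4 > 0 ✓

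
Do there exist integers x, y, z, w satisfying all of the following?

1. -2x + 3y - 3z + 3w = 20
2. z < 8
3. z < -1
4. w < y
Yes

Take x = 2, y = 1, z = -7, w = 0. Substituting into each constraint:
  (1) -2(2) + 3(1) - 3(-7) + 3(0) = 20 ✓
  (2) -7 < 8 ✓
  (3) -7 < -1 ✓
  (4) 0 < 1 ✓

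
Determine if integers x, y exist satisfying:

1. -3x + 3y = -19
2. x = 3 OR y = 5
No

Even the single constraint (-3x + 3y = -19) is infeasible over the integers.

  - -3x + 3y = -19: every term on the left is divisible by 3, so the LHS ≡ 0 (mod 3), but the RHS -19 is not — no integer solution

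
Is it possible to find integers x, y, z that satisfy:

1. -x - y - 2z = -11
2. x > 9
Yes

Take x = 11, y = 0, z = 0. Substituting into each constraint:
  (1) (-11) + 0 - 2(0) = -11 ✓
  (2) 11 > 9 ✓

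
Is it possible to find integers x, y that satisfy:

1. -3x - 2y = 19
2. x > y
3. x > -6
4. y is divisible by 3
No

A contradictory subset is {-3x - 2y = 19, y is divisible by 3}. No integer assignment can satisfy these jointly:

  - -3x - 2y = 19: is a linear equation tying the variables together
  - y is divisible by 3: restricts y to multiples of 3

Modular obstruction: writing y = 3y', every remaining term of the linear equation is divisible by 3, so the left side is ≡ 0 (mod 3); but the right side 19 ≡ 1 (mod 3). No integers can satisfy it.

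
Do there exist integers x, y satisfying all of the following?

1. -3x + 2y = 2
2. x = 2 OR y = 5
Yes

Take x = 2, y = 4. Substituting into each constraint:
  (1) -3(2) + 2(4) = 2 ✓
  (2) x = 2, target 2 ✓ (first branch holds)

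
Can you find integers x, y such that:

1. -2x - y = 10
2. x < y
Yes

Take x = -4, y = -2. Substituting into each constraint:
  (1) -2(-4) + 2 = 10 ✓
  (2) -4 < -2 ✓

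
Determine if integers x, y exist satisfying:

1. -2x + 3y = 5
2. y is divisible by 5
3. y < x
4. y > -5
Yes

Take x = 20, y = 15. Substituting into each constraint:
  (1) -2(20) + 3(15) = 5 ✓
  (2) 15 = 5 × 3, remainder 0 ✓
  (3) 15 < 20 ✓
  (4) 15 > -5 ✓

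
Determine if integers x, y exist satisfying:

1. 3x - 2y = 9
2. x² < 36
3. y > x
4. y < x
No

A contradictory subset is {y > x, y < x}. No integer assignment can satisfy these jointly:

  - y > x: bounds one variable relative to another variable
  - y < x: bounds one variable relative to another variable

Direct contradiction: y > x and x > y cannot both hold.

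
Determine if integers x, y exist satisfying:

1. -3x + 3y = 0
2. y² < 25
Yes

Take x = 0, y = 0. Substituting into each constraint:
  (1) -3(0) + 3(0) = 0 ✓
  (2) y² = (0)² = 0, and 0 < 25 ✓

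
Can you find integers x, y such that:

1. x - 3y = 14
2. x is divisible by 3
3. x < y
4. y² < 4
No

A contradictory subset is {x - 3y = 14, x is divisible by 3}. No integer assignment can satisfy these jointly:

  - x - 3y = 14: is a linear equation tying the variables together
  - x is divisible by 3: restricts x to multiples of 3

Modular obstruction: writing x = 3x', every remaining term of the linear equation is divisible by 3, so the left side is ≡ 0 (mod 3); but the right side 14 ≡ 2 (mod 3). No integers can satisfy it.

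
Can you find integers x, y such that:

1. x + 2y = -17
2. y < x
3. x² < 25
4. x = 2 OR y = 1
No

A contradictory subset is {x + 2y = -17, y < x, x = 2 OR y = 1}. No integer assignment can satisfy these jointly:

  - x + 2y = -17: is a linear equation tying the variables together
  - y < x: bounds one variable relative to another variable
  - x = 2 OR y = 1: forces a choice: either x = 2 or y = 1

Split on the disjunction (x = 2 OR y = 1):
  • If x = 2: with x = 2, every remaining term of the linear equation is divisible by 2, so the left side is ≡ 0 (mod 2); but the right side -19 ≡ 1 (mod 2). No integers can satisfy it.
  • If y = 1: the equation forces x = -19, giving (y, x) = (1, -19), which violates x > y.
Both branches are infeasible, so the system has no integer solution.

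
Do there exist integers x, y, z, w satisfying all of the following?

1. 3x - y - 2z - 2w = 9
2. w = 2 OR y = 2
Yes

Take x = 0, y = 1, z = -7, w = 2. Substituting into each constraint:
  (1) 3(0) + (-1) - 2(-7) - 2(2) = 9 ✓
  (2) w = 2, target 2 ✓ (first branch holds)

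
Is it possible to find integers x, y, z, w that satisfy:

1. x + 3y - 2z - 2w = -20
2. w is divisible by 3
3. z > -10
Yes

Take x = 1, y = -7, z = 0, w = 0. Substituting into each constraint:
  (1) 1 + 3(-7) - 2(0) - 2(0) = -20 ✓
  (2) 0 = 3 × 0, remainder 0 ✓
  (3) 0 > -10 ✓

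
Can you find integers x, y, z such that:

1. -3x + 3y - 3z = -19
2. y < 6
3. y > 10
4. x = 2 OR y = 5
No

Even the single constraint (-3x + 3y - 3z = -19) is infeasible over the integers.

  - -3x + 3y - 3z = -19: every term on the left is divisible by 3, so the LHS ≡ 0 (mod 3), but the RHS -19 is not — no integer solution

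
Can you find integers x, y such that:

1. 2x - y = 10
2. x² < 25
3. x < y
No

The full constraint system is jointly infeasible over the integers. Each constraint and what it forces:

  - 2x - y = 10: is a linear equation tying the variables together
  - x² < 25: restricts x to |x| ≤ 4
  - x < y: bounds one variable relative to another variable

The bounds confine x to {-4, -3, -2, -1, 0, 1, 2, 3, 4}. For each value, substitute into the equation:
  • x = -4: the equation forces y = -18, but y > x fails since -18 ≤ -4.
  • x = -3: the equation forces y = -16, but y > x fails since -16 ≤ -3.
  • x = -2: the equation forces y = -14, but y > x fails since -14 ≤ -2.
  • x = -1: the equation forces y = -12, but y > x fails since -12 ≤ -1.
  • x = 0: the equation forces y = -10, but y > x fails since -10 ≤ 0.
  • x = 1: the equation forces y = -8, but y > x fails since -8 ≤ 1.
  • x = 2: the equation forces y = -6, but y > x fails since -6 ≤ 2.
  • x = 3: the equation forces y = -4, but y > x fails since -4 ≤ 3.
  • x = 4: the equation forces y = -2, but y > x fails since -2 ≤ 4.
Every case fails, so no integer solution exists.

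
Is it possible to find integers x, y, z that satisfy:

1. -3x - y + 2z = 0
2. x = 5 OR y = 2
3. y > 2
Yes

Take x = 5, y = 3, z = 9. Substituting into each constraint:
  (1) -3(5) + (-3) + 2(9) = 0 ✓
  (2) x = 5, target 5 ✓ (first branch holds)
  (3) 3 > 2 ✓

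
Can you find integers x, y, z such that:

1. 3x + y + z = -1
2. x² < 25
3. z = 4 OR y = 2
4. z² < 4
Yes

Take x = -1, y = 2, z = 0. Substituting into each constraint:
  (1) 3(-1) + 2 + 0 = -1 ✓
  (2) x² = (-1)² = 1, and 1 < 25 ✓
  (3) y = 2, target 2 ✓ (second branch holds)
  (4) z² = (0)² = 0, and 0 < 4 ✓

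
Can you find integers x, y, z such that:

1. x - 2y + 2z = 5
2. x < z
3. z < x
No

A contradictory subset is {x < z, z < x}. No integer assignment can satisfy these jointly:

  - x < z: bounds one variable relative to another variable
  - z < x: bounds one variable relative to another variable

Direct contradiction: z > x and x > z cannot both hold.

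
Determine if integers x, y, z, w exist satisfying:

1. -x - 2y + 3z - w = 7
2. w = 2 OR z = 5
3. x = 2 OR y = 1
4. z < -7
Yes

Take x = -35, y = 1, z = -8, w = 2. Substituting into each constraint:
  (1) 35 - 2(1) + 3(-8) + (-2) = 7 ✓
  (2) w = 2, target 2 ✓ (first branch holds)
  (3) y = 1, target 1 ✓ (second branch holds)
  (4) -8 < -7 ✓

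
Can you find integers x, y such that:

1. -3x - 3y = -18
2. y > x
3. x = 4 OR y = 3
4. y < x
No

A contradictory subset is {y > x, y < x}. No integer assignment can satisfy these jointly:

  - y > x: bounds one variable relative to another variable
  - y < x: bounds one variable relative to another variable

Direct contradiction: y > x and x > y cannot both hold.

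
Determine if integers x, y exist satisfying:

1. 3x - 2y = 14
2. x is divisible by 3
Yes

Take x = 0, y = -7. Substituting into each constraint:
  (1) 3(0) - 2(-7) = 14 ✓
  (2) 0 = 3 × 0, remainder 0 ✓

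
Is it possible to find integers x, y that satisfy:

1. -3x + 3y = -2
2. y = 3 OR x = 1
No

Even the single constraint (-3x + 3y = -2) is infeasible over the integers.

  - -3x + 3y = -2: every term on the left is divisible by 3, so the LHS ≡ 0 (mod 3), but the RHS -2 is not — no integer solution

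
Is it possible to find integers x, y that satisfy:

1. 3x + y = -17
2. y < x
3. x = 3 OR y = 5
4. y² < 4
No

The full constraint system is jointly infeasible over the integers. Each constraint and what it forces:

  - 3x + y = -17: is a linear equation tying the variables together
  - y < x: bounds one variable relative to another variable
  - x = 3 OR y = 5: forces a choice: either x = 3 or y = 5
  - y² < 4: restricts y to |y| ≤ 1

Split on the disjunction (x = 3 OR y = 5):
  • If x = 3: the equation forces y = -26, but y² < 4 requires |y| ≤ 1.
  • If y = 5: this contradicts y² < 4, which requires |y| ≤ 1.
Both branches are infeasible, so the system has no integer solution.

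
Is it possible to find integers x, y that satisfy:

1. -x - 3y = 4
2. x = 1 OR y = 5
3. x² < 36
No

The full constraint system is jointly infeasible over the integers. Each constraint and what it forces:

  - -x - 3y = 4: is a linear equation tying the variables together
  - x = 1 OR y = 5: forces a choice: either x = 1 or y = 5
  - x² < 36: restricts x to |x| ≤ 5

Split on the disjunction (x = 1 OR y = 5):
  • If x = 1: with x = 1, every remaining term of the linear equation is divisible by 3, so the left side is ≡ 0 (mod 3); but the right side 5 ≡ 2 (mod 3). No integers can satisfy it.
  • If y = 5: the equation forces x = -19, but x² < 36 requires |x| ≤ 5.
Both branches are infeasible, so the system has no integer solution.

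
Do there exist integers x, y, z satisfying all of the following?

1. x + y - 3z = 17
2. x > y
Yes

Take x = 3, y = 2, z = -4. Substituting into each constraint:
  (1) 3 + 2 - 3(-4) = 17 ✓
  (2) 3 > 2 ✓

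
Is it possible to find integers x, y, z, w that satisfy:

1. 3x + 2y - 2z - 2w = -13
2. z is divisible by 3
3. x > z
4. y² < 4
Yes

Take x = -17, y = 1, z = -18, w = 0. Substituting into each constraint:
  (1) 3(-17) + 2(1) - 2(-18) - 2(0) = -13 ✓
  (2) -18 = 3 × -6, remainder 0 ✓
  (3) -17 > -18 ✓
  (4) y² = (1)² = 1, and 1 < 4 ✓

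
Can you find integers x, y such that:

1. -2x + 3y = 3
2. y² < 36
Yes

Take x = 0, y = 1. Substituting into each constraint:
  (1) -2(0) + 3(1) = 3 ✓
  (2) y² = (1)² = 1, and 1 < 36 ✓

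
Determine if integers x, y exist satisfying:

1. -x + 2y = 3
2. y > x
Yes

Take x = 1, y = 2. Substituting into each constraint:
  (1) (-1) + 2(2) = 3 ✓
  (2) 2 > 1 ✓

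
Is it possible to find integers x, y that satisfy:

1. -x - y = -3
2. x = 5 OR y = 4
Yes

Take x = 5, y = -2. Substituting into each constraint:
  (1) (-5) + 2 = -3 ✓
  (2) x = 5, target 5 ✓ (first branch holds)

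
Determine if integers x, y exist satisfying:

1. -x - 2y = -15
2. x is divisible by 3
Yes

Take x = 3, y = 6. Substituting into each constraint:
  (1) (-3) - 2(6) = -15 ✓
  (2) 3 = 3 × 1, remainder 0 ✓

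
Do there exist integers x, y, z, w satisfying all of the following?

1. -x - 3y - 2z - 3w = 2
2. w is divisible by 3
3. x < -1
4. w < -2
Yes

Take x = -2, y = 3, z = 0, w = -3. Substituting into each constraint:
  (1) 2 - 3(3) - 2(0) - 3(-3) = 2 ✓
  (2) -3 = 3 × -1, remainder 0 ✓
  (3) -2 < -1 ✓
  (4) -3 < -2 ✓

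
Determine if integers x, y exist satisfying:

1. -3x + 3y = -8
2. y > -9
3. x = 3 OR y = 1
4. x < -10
No

Even the single constraint (-3x + 3y = -8) is infeasible over the integers.

  - -3x + 3y = -8: every term on the left is divisible by 3, so the LHS ≡ 0 (mod 3), but the RHS -8 is not — no integer solution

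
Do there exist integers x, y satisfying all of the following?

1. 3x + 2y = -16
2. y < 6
Yes

Take x = -6, y = 1. Substituting into each constraint:
  (1) 3(-6) + 2(1) = -16 ✓
  (2) 1 < 6 ✓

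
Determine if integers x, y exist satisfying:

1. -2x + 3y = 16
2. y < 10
Yes

Take x = 1, y = 6. Substituting into each constraint:
  (1) -2(1) + 3(6) = 16 ✓
  (2) 6 < 10 ✓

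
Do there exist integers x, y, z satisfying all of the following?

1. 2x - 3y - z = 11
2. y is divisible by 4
Yes

Take x = 0, y = 0, z = -11. Substituting into each constraint:
  (1) 2(0) - 3(0) + 11 = 11 ✓
  (2) 0 = 4 × 0, remainder 0 ✓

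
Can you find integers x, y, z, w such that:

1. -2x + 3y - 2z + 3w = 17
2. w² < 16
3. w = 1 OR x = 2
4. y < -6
Yes

Take x = 2, y = -7, z = -24, w = -2. Substituting into each constraint:
  (1) -2(2) + 3(-7) - 2(-24) + 3(-2) = 17 ✓
  (2) w² = (-2)² = 4, and 4 < 16 ✓
  (3) x = 2, target 2 ✓ (second branch holds)
  (4) -7 < -6 ✓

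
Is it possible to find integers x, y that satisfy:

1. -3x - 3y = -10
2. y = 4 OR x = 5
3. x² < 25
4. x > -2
No

Even the single constraint (-3x - 3y = -10) is infeasible over the integers.

  - -3x - 3y = -10: every term on the left is divisible by 3, so the LHS ≡ 0 (mod 3), but the RHS -10 is not — no integer solution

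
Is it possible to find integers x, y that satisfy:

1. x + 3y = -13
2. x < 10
Yes

Take x = 2, y = -5. Substituting into each constraint:
  (1) 2 + 3(-5) = -13 ✓
  (2) 2 < 10 ✓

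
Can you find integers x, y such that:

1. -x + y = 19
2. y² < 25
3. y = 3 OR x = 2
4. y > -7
Yes

Take x = -16, y = 3. Substituting into each constraint:
  (1) 16 + 3 = 19 ✓
  (2) y² = (3)² = 9, and 9 < 25 ✓
  (3) y = 3, target 3 ✓ (first branch holds)
  (4) 3 > -7 ✓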